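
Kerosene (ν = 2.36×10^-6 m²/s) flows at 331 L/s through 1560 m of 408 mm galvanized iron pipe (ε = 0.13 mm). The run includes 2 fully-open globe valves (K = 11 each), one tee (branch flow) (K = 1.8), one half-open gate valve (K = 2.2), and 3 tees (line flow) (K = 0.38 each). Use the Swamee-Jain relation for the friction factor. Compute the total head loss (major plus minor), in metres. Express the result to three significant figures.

V = 4Q/(πD²) = 2.532 m/s; V²/2g = 0.3267 m
Re = 4.38×10^5, ε/D = 3.19×10^-4 → f = 0.01667 (Swamee-Jain)
Major: h_f = f(L/D)·V²/2g = 0.01667·3824·0.3267 = 20.83 m
Minor: ΣK = 27.1; h_m = ΣK·V²/2g = 8.866 m
Total H_L = 20.83 + 8.866 = 29.69 m

H_L ≈ 29.7 m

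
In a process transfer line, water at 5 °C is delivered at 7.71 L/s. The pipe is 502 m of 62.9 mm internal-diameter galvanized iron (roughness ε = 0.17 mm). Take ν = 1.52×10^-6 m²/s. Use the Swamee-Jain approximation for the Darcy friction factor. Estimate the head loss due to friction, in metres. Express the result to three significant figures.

V = 4Q/(πD²) = 4·0.00771/(π·0.0629²) = 2.481 m/s
Re = VD/ν = 2.481·0.0629/1.52×10^-6 = 1.03×10^5 → turbulent
ε/D = 0.17/62.9 = 0.00270
Swamee-Jain: f = 0.02702
h_f = f(L/D)V²/(2g) = 0.02702·(502/0.0629)·2.481²/(2·9.81) = 67.65 m

h_f ≈ 67.7 m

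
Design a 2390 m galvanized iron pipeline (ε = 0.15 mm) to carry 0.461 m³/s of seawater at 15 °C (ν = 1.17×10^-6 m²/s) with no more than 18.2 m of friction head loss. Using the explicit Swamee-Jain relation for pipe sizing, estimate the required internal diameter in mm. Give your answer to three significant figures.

Swamee-Jain (Type III): D = 0.66·[ε^1.25·(LQ²/(gh_f))^4.75 + ν·Q^9.4·(L/(gh_f))^5.2]^0.04
LQ²/(gh_f) = 2.845; L/(gh_f) = 13.39
Term 1 = ε^1.25·(…)^4.75 = 0.00238; Term 2 = ν·Q^9.4·(…)^5.2 = 5.83×10^-4
D = 0.66·(0.00238 + 5.83×10^-4)^0.04 = 0.5229 m = 523 mm
Check: V = 2.15 m/s, Re = 9.59×10^5, f = 0.01567, h_f = 16.8 m ≈ 18.2 m ✓

D ≈ 523 mm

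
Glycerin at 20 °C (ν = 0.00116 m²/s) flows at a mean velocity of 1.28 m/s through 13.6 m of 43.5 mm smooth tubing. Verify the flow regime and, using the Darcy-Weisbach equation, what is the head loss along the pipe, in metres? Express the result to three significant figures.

h_f ≈ 34.8 m

Re = VD/ν = 1.28·0.04350/0.00116 = 48.0 → laminar (Re < 2300)
f = 64/Re = 1.333
h_f = f(L/D)V²/(2g) = 1.333·(13.6/0.04350)·1.28²/(2·9.81) = 34.81 m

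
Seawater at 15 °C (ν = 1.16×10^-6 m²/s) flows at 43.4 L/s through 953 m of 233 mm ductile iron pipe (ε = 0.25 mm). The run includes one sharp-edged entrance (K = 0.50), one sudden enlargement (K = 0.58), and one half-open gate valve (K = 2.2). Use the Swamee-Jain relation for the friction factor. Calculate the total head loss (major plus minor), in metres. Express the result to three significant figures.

V = 4Q/(πD²) = 1.018 m/s; V²/2g = 0.05281 m
Re = 2.04×10^5, ε/D = 0.00107 → f = 0.02145 (Swamee-Jain)
Major: h_f = f(L/D)·V²/2g = 0.02145·4090·0.05281 = 4.632 m
Minor: ΣK = 3.28; h_m = ΣK·V²/2g = 0.1732 m
Total H_L = 4.632 + 0.1732 = 4.805 m

H_L ≈ 4.81 m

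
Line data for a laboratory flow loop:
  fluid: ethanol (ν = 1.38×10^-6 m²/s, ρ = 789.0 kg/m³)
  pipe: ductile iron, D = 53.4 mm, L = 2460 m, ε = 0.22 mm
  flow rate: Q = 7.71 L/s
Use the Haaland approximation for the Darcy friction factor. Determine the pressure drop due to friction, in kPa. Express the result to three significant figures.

V = 4Q/(πD²) = 4·0.00771/(π·0.0534²) = 3.443 m/s
Re = VD/ν = 3.443·0.0534/1.38×10^-6 = 1.33×10^5 → turbulent
ε/D = 0.22/53.4 = 0.00412
Haaland: f = 0.02945
h_f = f(L/D)V²/(2g) = 0.02945·(2460/0.0534)·3.443²/(2·9.81) = 819.4 m
Δp = ρg·h_f = 789.0·9.81·819.4 = 6342 kPa

Δp ≈ 6340 kPa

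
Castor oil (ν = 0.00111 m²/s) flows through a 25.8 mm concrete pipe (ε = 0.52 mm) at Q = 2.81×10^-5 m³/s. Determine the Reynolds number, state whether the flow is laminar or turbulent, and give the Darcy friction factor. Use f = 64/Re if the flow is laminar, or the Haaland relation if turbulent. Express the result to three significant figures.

Re ≈ 1.25; laminar; f = 64/Re ≈ 51.2

V = 4Q/(πD²) = 0.05375 m/s
Re = VD/ν = 0.05375·0.0258/0.00111 = 1.25
Re < 2300 → laminar → f = 64/Re = 51.23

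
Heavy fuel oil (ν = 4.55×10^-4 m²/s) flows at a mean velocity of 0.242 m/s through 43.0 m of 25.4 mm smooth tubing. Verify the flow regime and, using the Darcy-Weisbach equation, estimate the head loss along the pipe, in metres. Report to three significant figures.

Re = VD/ν = 0.242·0.02540/4.55×10^-4 = 13.5 → laminar (Re < 2300)
f = 64/Re = 4.737
h_f = f(L/D)V²/(2g) = 4.737·(43.0/0.02540)·0.242²/(2·9.81) = 23.94 m

h_f ≈ 23.9 m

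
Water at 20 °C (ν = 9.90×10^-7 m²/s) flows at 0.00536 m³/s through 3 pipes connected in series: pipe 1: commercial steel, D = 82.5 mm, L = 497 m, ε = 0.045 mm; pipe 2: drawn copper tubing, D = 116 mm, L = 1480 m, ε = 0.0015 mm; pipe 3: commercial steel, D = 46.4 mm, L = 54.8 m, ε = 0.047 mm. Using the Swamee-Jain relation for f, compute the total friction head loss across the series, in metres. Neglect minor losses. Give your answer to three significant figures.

Pipe 1: V = 1.003 m/s, Re = 8.36×10^4, ε/D = 5.45×10^-4, f = 0.02109, h_1 = f(L/D)V²/2g = 6.511 m
Pipe 2: V = 0.5072 m/s, Re = 5.94×10^4, ε/D = 1.29×10^-5, f = 0.02003, h_2 = f(L/D)V²/2g = 3.351 m
Pipe 3: V = 3.170 m/s, Re = 1.49×10^5, ε/D = 0.00101, f = 0.02166, h_3 = f(L/D)V²/2g = 13.10 m
Series → Q common, losses add: H = Σh = 22.97 m

H ≈ 23.0 m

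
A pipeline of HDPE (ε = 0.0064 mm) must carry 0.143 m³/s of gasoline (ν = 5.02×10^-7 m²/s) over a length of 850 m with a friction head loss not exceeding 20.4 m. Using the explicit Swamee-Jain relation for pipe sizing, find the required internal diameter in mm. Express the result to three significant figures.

D ≈ 243 mm

Swamee-Jain (Type III): D = 0.66·[ε^1.25·(LQ²/(gh_f))^4.75 + ν·Q^9.4·(L/(gh_f))^5.2]^0.04
LQ²/(gh_f) = 0.08685; L/(gh_f) = 4.247
Term 1 = ε^1.25·(…)^4.75 = 2.93×10^-12; Term 2 = ν·Q^9.4·(…)^5.2 = 1.06×10^-11
D = 0.66·(2.93×10^-12 + 1.06×10^-11)^0.04 = 0.2426 m = 243 mm
Check: V = 3.09 m/s, Re = 1.50×10^6, f = 0.01162, h_f = 19.9 m ≈ 20.4 m ✓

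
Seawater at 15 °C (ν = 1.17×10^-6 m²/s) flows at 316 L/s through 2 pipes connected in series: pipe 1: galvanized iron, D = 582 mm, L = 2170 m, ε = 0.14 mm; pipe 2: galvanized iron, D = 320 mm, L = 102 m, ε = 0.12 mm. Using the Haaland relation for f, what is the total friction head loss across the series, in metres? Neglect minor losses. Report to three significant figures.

Pipe 1: V = 1.188 m/s, Re = 5.91×10^5, ε/D = 2.41×10^-4, f = 0.01547, h_1 = f(L/D)V²/2g = 4.149 m
Pipe 2: V = 3.929 m/s, Re = 1.07×10^6, ε/D = 3.75×10^-4, f = 0.01621, h_2 = f(L/D)V²/2g = 4.065 m
Series → Q common, losses add: H = Σh = 8.214 m

H ≈ 8.21 m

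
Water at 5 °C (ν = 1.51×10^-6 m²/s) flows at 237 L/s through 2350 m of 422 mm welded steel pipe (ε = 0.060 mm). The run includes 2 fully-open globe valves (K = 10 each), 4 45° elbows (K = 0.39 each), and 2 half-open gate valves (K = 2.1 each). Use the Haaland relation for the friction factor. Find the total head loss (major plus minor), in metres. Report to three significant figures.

V = 4Q/(πD²) = 1.694 m/s; V²/2g = 0.1463 m
Re = 4.74×10^5, ε/D = 1.42×10^-4 → f = 0.01480 (Haaland)
Major: h_f = f(L/D)·V²/2g = 0.01480·5569·0.1463 = 12.06 m
Minor: ΣK = 25.8; h_m = ΣK·V²/2g = 3.770 m
Total H_L = 12.06 + 3.770 = 15.83 m

H_L ≈ 15.8 m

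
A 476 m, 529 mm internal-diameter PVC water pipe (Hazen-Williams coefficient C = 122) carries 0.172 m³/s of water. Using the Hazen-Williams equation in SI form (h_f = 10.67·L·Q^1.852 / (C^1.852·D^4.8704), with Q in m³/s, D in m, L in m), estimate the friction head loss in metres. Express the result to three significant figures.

h_f ≈ 0.593 m

h_f = 10.67·476·0.172^1.852 / (122^1.852·0.529^4.8704) = 0.5928 m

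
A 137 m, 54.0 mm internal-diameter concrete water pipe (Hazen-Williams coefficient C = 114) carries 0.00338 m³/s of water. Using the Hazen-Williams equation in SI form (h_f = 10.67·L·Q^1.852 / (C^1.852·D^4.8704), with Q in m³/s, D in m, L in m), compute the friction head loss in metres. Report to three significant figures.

h_f = 10.67·137·0.00338^1.852 / (114^1.852·0.0540^4.8704) = 8.970 m

h_f ≈ 8.97 m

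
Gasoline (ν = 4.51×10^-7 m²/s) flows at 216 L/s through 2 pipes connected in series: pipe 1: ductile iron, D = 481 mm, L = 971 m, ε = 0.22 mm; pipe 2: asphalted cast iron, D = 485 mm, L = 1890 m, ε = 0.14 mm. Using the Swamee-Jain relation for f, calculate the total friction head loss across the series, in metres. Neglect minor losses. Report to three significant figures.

Pipe 1: V = 1.189 m/s, Re = 1.27×10^6, ε/D = 4.57×10^-4, f = 0.01689, h_1 = f(L/D)V²/2g = 2.455 m
Pipe 2: V = 1.169 m/s, Re = 1.26×10^6, ε/D = 2.89×10^-4, f = 0.01551, h_2 = f(L/D)V²/2g = 4.211 m
Series → Q common, losses add: H = Σh = 6.666 m

H ≈ 6.67 m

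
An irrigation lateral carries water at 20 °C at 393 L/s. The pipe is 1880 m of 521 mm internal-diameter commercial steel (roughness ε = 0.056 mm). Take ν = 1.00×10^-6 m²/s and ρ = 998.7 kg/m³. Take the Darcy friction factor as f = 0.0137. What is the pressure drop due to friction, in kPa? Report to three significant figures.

Δp ≈ 83.9 kPa

V = 4Q/(πD²) = 4·0.393/(π·0.521²) = 1.843 m/s
h_f = f(L/D)V²/(2g) = 0.01370·(1880/0.521)·1.843²/(2·9.81) = 8.562 m
Δp = ρg·h_f = 998.7·9.81·8.562 = 83.89 kPa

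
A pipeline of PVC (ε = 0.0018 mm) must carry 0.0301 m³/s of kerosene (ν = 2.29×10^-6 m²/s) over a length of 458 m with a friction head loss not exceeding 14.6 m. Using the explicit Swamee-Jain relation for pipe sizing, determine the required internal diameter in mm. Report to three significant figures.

Swamee-Jain (Type III): D = 0.66·[ε^1.25·(LQ²/(gh_f))^4.75 + ν·Q^9.4·(L/(gh_f))^5.2]^0.04
LQ²/(gh_f) = 0.002897; L/(gh_f) = 3.198
Term 1 = ε^1.25·(…)^4.75 = 5.80×10^-20; Term 2 = ν·Q^9.4·(…)^5.2 = 4.83×10^-18
D = 0.66·(5.80×10^-20 + 4.83×10^-18)^0.04 = 0.1340 m = 134 mm
Check: V = 2.13 m/s, Re = 1.25×10^5, f = 0.01715, h_f = 13.6 m ≈ 14.6 m ✓

D ≈ 134 mm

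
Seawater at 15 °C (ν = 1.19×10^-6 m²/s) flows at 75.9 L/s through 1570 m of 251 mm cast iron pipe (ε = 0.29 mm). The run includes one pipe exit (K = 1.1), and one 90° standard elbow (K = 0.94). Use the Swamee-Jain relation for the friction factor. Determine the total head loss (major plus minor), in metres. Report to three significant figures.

V = 4Q/(πD²) = 1.534 m/s; V²/2g = 0.1199 m
Re = 3.24×10^5, ε/D = 0.00116 → f = 0.02130 (Swamee-Jain)
Major: h_f = f(L/D)·V²/2g = 0.02130·6255·0.1199 = 15.98 m
Minor: ΣK = 2.04; h_m = ΣK·V²/2g = 0.2446 m
Total H_L = 15.98 + 0.2446 = 16.23 m

H_L ≈ 16.2 m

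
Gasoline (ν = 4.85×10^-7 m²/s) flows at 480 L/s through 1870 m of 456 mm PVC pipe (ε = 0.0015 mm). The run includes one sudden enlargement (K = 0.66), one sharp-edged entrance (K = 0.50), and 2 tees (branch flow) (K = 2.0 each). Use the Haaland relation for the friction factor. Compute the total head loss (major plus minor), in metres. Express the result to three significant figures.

V = 4Q/(πD²) = 2.939 m/s; V²/2g = 0.4403 m
Re = 2.76×10^6, ε/D = 3.29×10^-6 → f = 0.009947 (Haaland)
Major: h_f = f(L/D)·V²/2g = 0.009947·4101·0.4403 = 17.96 m
Minor: ΣK = 5.16; h_m = ΣK·V²/2g = 2.272 m
Total H_L = 17.96 + 2.272 = 20.23 m

H_L ≈ 20.2 m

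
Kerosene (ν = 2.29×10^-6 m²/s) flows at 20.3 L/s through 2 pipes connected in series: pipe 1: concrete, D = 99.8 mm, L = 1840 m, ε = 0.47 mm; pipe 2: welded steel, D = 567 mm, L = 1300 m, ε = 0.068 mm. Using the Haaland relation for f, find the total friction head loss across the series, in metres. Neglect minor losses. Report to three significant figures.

Pipe 1: V = 2.595 m/s, Re = 1.13×10^5, ε/D = 0.00471, f = 0.03067, h_1 = f(L/D)V²/2g = 194.1 m
Pipe 2: V = 0.08040 m/s, Re = 1.99×10^4, ε/D = 1.20×10^-4, f = 0.02597, h_2 = f(L/D)V²/2g = 0.01962 m
Series → Q common, losses add: H = Σh = 194.1 m

H ≈ 194 m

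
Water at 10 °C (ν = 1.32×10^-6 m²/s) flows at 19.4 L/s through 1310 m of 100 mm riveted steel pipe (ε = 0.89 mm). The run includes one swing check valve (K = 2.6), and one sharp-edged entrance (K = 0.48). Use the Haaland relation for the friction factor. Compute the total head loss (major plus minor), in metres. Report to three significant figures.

V = 4Q/(πD²) = 2.470 m/s; V²/2g = 0.3110 m
Re = 1.87×10^5, ε/D = 0.00890 → f = 0.03685 (Haaland)
Major: h_f = f(L/D)·V²/2g = 0.03685·13100·0.3110 = 150.1 m
Minor: ΣK = 3.08; h_m = ΣK·V²/2g = 0.9578 m
Total H_L = 150.1 + 0.9578 = 151.1 m

H_L ≈ 151 m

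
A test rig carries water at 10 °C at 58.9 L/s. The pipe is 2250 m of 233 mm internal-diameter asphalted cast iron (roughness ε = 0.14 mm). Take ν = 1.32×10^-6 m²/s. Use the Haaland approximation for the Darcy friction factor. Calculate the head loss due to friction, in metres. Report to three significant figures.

h_f ≈ 17.7 m

V = 4Q/(πD²) = 4·0.0589/(π·0.233²) = 1.381 m/s
Re = VD/ν = 1.381·0.233/1.32×10^-6 = 2.44×10^5 → turbulent
ε/D = 0.14/233 = 6.01×10^-4
Haaland: f = 0.01888
h_f = f(L/D)V²/(2g) = 0.01888·(2250/0.233)·1.381²/(2·9.81) = 17.73 m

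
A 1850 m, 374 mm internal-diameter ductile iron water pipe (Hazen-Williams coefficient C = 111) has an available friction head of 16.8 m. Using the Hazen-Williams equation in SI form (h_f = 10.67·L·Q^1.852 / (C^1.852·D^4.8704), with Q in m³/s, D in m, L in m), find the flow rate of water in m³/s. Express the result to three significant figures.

Q ≈ 0.184 m³/s

Rearranging: Q = [h_f·C^1.852·D^4.8704 / (10.67·L)]^(1/1.852)
Q = [16.8·111^1.852·0.374^4.8704 / (10.67·1850)]^0.540 = 0.1838 m³/s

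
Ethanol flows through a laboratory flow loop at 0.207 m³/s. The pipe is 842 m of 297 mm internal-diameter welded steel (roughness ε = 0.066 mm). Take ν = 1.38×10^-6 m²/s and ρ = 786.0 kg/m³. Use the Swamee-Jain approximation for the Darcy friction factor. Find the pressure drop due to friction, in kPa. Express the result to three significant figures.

Δp ≈ 153 kPa

V = 4Q/(πD²) = 4·0.207/(π·0.297²) = 2.988 m/s
Re = VD/ν = 2.988·0.297/1.38×10^-6 = 6.43×10^5 → turbulent
ε/D = 0.066/297 = 2.22×10^-4
Swamee-Jain: f = 0.01542
h_f = f(L/D)V²/(2g) = 0.01542·(842/0.297)·2.988²/(2·9.81) = 19.89 m
Δp = ρg·h_f = 786.0·9.81·19.89 = 153.4 kPa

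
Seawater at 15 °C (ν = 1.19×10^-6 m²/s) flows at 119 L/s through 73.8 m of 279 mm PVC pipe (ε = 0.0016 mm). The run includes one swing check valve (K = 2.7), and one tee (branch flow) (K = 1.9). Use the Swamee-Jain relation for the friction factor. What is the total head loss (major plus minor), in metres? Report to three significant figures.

H_L ≈ 1.57 m

V = 4Q/(πD²) = 1.946 m/s; V²/2g = 0.1931 m
Re = 4.56×10^5, ε/D = 5.73×10^-6 → f = 0.01339 (Swamee-Jain)
Major: h_f = f(L/D)·V²/2g = 0.01339·264.5·0.1931 = 0.6842 m
Minor: ΣK = 4.60; h_m = ΣK·V²/2g = 0.8883 m
Total H_L = 0.6842 + 0.8883 = 1.573 m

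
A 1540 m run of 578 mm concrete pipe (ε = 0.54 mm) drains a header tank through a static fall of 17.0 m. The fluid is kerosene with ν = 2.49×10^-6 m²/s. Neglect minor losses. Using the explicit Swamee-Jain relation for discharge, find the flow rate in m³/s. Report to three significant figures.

Swamee-Jain (Type II): Q = -0.965·√(gD⁵h_f/L)·ln[ε/(3.7D) + √(3.17ν²L/(gD³h_f))]
√(gD⁵h_f/L) = √(9.81·0.578⁵·17.0/1540) = 0.08358
ε/(3.7D) = 2.53×10^-4; √(3.17ν²L/(gD³h_f)) = 3.07×10^-5
Q = -0.965·0.08358·ln(2.832×10^-4) = 0.6589 m³/s
Check: V = 2.51 m/s, Re = 5.83×10^5, f = 0.01997, h_f = 17.1 m ≈ 17.0 m ✓

Q ≈ 0.659 m³/s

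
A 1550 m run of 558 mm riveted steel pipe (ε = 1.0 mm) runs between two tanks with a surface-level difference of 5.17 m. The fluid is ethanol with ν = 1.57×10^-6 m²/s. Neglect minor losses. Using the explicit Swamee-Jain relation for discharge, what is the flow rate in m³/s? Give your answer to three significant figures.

Q ≈ 0.307 m³/s

Swamee-Jain (Type II): Q = -0.965·√(gD⁵h_f/L)·ln[ε/(3.7D) + √(3.17ν²L/(gD³h_f))]
√(gD⁵h_f/L) = √(9.81·0.558⁵·5.17/1550) = 0.04207
ε/(3.7D) = 4.84×10^-4; √(3.17ν²L/(gD³h_f)) = 3.71×10^-5
Q = -0.965·0.04207·ln(5.214×10^-4) = 0.3069 m³/s
Check: V = 1.25 m/s, Re = 4.46×10^5, f = 0.02332, h_f = 5.20 m ≈ 5.17 m ✓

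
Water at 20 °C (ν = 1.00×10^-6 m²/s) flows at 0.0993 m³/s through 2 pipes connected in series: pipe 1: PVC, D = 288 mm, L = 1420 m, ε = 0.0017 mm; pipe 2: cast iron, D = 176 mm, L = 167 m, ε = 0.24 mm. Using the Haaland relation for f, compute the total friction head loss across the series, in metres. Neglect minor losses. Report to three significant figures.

Pipe 1: V = 1.524 m/s, Re = 4.39×10^5, ε/D = 5.90×10^-6, f = 0.01343, h_1 = f(L/D)V²/2g = 7.843 m
Pipe 2: V = 4.082 m/s, Re = 7.18×10^5, ε/D = 0.00136, f = 0.02154, h_2 = f(L/D)V²/2g = 17.36 m
Series → Q common, losses add: H = Σh = 25.20 m

H ≈ 25.2 m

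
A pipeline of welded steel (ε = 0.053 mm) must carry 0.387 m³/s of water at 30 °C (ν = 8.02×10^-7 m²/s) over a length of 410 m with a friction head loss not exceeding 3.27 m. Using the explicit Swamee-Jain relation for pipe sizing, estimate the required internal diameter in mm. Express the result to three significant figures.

D ≈ 465 mm

Swamee-Jain (Type III): D = 0.66·[ε^1.25·(LQ²/(gh_f))^4.75 + ν·Q^9.4·(L/(gh_f))^5.2]^0.04
LQ²/(gh_f) = 1.914; L/(gh_f) = 12.78
Term 1 = ε^1.25·(…)^4.75 = 9.88×10^-5; Term 2 = ν·Q^9.4·(…)^5.2 = 6.06×10^-5
D = 0.66·(9.88×10^-5 + 6.06×10^-5)^0.04 = 0.4652 m = 465 mm
Check: V = 2.28 m/s, Re = 1.32×10^6, f = 0.01344, h_f = 3.13 m ≈ 3.27 m ✓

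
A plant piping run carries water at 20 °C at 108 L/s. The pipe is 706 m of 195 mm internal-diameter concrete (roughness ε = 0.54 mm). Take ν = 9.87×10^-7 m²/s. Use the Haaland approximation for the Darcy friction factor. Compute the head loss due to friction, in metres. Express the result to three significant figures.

h_f ≈ 62.3 m

V = 4Q/(πD²) = 4·0.108/(π·0.195²) = 3.616 m/s
Re = VD/ν = 3.616·0.195/9.87×10^-7 = 7.14×10^5 → turbulent
ε/D = 0.54/195 = 0.00277
Haaland: f = 0.02582
h_f = f(L/D)V²/(2g) = 0.02582·(706/0.195)·3.616²/(2·9.81) = 62.31 m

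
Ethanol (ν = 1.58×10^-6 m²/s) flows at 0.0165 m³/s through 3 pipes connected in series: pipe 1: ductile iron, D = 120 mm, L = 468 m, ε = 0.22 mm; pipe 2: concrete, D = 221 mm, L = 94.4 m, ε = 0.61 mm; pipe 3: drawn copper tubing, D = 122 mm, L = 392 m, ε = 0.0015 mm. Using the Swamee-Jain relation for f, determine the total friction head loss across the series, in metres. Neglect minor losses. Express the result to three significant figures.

H ≈ 16.3 m

Pipe 1: V = 1.459 m/s, Re = 1.11×10^5, ε/D = 0.00183, f = 0.02473, h_1 = f(L/D)V²/2g = 10.46 m
Pipe 2: V = 0.4301 m/s, Re = 6.02×10^4, ε/D = 0.00276, f = 0.02804, h_2 = f(L/D)V²/2g = 0.1129 m
Pipe 3: V = 1.411 m/s, Re = 1.09×10^5, ε/D = 1.23×10^-5, f = 0.01762, h_3 = f(L/D)V²/2g = 5.750 m
Series → Q common, losses add: H = Σh = 16.32 m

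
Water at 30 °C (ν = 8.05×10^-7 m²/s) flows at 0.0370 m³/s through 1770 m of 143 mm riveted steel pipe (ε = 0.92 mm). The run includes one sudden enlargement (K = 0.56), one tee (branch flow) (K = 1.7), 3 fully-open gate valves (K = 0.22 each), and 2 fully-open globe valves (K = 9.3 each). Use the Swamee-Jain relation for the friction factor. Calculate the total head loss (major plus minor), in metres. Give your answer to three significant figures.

H_L ≈ 117 m

V = 4Q/(πD²) = 2.304 m/s; V²/2g = 0.2705 m
Re = 4.09×10^5, ε/D = 0.00643 → f = 0.03313 (Swamee-Jain)
Major: h_f = f(L/D)·V²/2g = 0.03313·12378·0.2705 = 110.9 m
Minor: ΣK = 21.5; h_m = ΣK·V²/2g = 5.821 m
Total H_L = 110.9 + 5.821 = 116.7 m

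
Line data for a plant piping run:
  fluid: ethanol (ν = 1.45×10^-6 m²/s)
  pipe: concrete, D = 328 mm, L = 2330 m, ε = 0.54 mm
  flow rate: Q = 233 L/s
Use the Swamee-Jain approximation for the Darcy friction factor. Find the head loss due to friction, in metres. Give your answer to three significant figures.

V = 4Q/(πD²) = 4·0.233/(π·0.328²) = 2.758 m/s
Re = VD/ν = 2.758·0.328/1.45×10^-6 = 6.24×10^5 → turbulent
ε/D = 0.54/328 = 0.00165
Swamee-Jain: f = 0.02270
h_f = f(L/D)V²/(2g) = 0.02270·(2330/0.328)·2.758²/(2·9.81) = 62.49 m

h_f ≈ 62.5 m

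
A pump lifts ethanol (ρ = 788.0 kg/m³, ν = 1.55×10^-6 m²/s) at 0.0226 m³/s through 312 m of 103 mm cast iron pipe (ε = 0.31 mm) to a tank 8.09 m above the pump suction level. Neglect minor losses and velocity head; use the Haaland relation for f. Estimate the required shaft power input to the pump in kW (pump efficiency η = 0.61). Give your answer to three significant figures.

V = 4Q/(πD²) = 2.712 m/s; Re = 1.80×10^5; ε/D = 0.00301; f = 0.02690
h_f = f(L/D)V²/2g = 30.56 m
Total head H = z + h_f = 8.09 + 30.56 = 38.65 m
P_hyd = ρgQH = 788.0·9.81·0.0226·38.65 = 6.752 kW
P_shaft = P_hyd/η = 6.752/0.61 = 11.07 kW

P_shaft ≈ 11.1 kW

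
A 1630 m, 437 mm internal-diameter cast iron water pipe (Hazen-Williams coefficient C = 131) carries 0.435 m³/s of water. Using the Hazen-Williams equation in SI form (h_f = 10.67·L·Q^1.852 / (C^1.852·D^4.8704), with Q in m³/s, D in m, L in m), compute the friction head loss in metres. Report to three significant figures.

h_f = 10.67·1630·0.435^1.852 / (131^1.852·0.437^4.8704) = 25.16 m

h_f ≈ 25.2 m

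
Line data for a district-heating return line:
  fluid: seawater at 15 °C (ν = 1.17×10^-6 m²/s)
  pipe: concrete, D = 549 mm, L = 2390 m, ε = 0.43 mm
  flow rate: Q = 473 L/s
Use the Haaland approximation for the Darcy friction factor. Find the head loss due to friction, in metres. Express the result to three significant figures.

V = 4Q/(πD²) = 4·0.473/(π·0.549²) = 1.998 m/s
Re = VD/ν = 1.998·0.549/1.17×10^-6 = 9.38×10^5 → turbulent
ε/D = 0.43/549 = 7.83×10^-4
Haaland: f = 0.01889
h_f = f(L/D)V²/(2g) = 0.01889·(2390/0.549)·1.998²/(2·9.81) = 16.74 m

h_f ≈ 16.7 m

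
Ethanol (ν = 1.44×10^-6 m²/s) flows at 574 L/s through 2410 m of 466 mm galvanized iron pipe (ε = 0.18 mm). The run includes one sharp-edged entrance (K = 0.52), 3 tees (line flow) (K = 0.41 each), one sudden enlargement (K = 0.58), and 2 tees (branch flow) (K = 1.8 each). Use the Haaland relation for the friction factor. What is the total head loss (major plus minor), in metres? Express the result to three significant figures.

H_L ≈ 52.1 m

V = 4Q/(πD²) = 3.366 m/s; V²/2g = 0.5773 m
Re = 1.09×10^6, ε/D = 3.86×10^-4 → f = 0.01629 (Haaland)
Major: h_f = f(L/D)·V²/2g = 0.01629·5172·0.5773 = 48.64 m
Minor: ΣK = 5.93; h_m = ΣK·V²/2g = 3.423 m
Total H_L = 48.64 + 3.423 = 52.07 m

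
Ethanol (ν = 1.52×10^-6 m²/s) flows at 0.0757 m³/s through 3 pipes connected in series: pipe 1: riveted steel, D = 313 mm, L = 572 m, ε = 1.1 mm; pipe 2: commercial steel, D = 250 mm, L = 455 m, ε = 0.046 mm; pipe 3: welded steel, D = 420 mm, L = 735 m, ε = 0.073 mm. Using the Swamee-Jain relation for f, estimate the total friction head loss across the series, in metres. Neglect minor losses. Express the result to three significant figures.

Pipe 1: V = 0.9838 m/s, Re = 2.03×10^5, ε/D = 0.00351, f = 0.02814, h_1 = f(L/D)V²/2g = 2.537 m
Pipe 2: V = 1.542 m/s, Re = 2.54×10^5, ε/D = 1.84×10^-4, f = 0.01651, h_2 = f(L/D)V²/2g = 3.641 m
Pipe 3: V = 0.5464 m/s, Re = 1.51×10^5, ε/D = 1.74×10^-4, f = 0.01765, h_3 = f(L/D)V²/2g = 0.4699 m
Series → Q common, losses add: H = Σh = 6.648 m

H ≈ 6.65 m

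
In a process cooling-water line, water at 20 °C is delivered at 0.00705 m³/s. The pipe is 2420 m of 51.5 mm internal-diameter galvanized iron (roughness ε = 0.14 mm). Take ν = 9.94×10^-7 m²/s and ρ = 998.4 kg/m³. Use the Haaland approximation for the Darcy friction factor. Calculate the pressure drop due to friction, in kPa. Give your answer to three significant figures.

V = 4Q/(πD²) = 4·0.00705/(π·0.0515²) = 3.384 m/s
Re = VD/ν = 3.384·0.0515/9.94×10^-7 = 1.75×10^5 → turbulent
ε/D = 0.14/51.5 = 0.00272
Haaland: f = 0.02623
h_f = f(L/D)V²/(2g) = 0.02623·(2420/0.0515)·3.384²/(2·9.81) = 719.7 m
Δp = ρg·h_f = 998.4·9.81·719.7 = 7049 kPa

Δp ≈ 7050 kPa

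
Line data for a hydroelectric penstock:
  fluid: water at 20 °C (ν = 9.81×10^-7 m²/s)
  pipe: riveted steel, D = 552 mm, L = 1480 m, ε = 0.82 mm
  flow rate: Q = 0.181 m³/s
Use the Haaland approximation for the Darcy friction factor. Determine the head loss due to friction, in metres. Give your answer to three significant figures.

V = 4Q/(πD²) = 4·0.181/(π·0.552²) = 0.7563 m/s
Re = VD/ν = 0.7563·0.552/9.81×10^-7 = 4.26×10^5 → turbulent
ε/D = 0.82/552 = 0.00149
Haaland: f = 0.02218
h_f = f(L/D)V²/(2g) = 0.02218·(1480/0.552)·0.7563²/(2·9.81) = 1.734 m

h_f ≈ 1.73 m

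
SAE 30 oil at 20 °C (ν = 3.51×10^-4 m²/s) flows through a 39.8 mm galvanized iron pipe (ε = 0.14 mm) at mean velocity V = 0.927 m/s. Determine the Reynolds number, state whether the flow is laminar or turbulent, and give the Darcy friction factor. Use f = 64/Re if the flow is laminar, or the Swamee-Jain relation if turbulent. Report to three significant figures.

Re = VD/ν = 0.9270·0.0398/3.51×10^-4 = 105
Re < 2300 → laminar → f = 64/Re = 0.6089

Re ≈ 105; laminar; f = 64/Re ≈ 0.609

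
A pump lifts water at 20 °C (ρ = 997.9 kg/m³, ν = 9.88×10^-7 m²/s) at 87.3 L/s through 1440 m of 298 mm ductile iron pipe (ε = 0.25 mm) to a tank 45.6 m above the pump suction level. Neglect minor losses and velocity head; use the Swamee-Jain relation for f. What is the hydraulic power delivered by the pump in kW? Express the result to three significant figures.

V = 4Q/(πD²) = 1.252 m/s; Re = 3.78×10^5; ε/D = 8.39×10^-4; f = 0.01983
h_f = f(L/D)V²/2g = 7.653 m
Total head H = z + h_f = 45.6 + 7.653 = 53.25 m
P_hyd = ρgQH = 997.9·9.81·0.0873·53.25 = 45.51 kW

P_hyd ≈ 45.5 kW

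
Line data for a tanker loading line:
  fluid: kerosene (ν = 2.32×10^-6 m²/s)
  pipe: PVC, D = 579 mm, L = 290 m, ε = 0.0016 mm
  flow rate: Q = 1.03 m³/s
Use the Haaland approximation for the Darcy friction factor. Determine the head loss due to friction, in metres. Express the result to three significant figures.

h_f ≈ 4.56 m

V = 4Q/(πD²) = 4·1.03/(π·0.579²) = 3.912 m/s
Re = VD/ν = 3.912·0.579/2.32×10^-6 = 9.76×10^5 → turbulent
ε/D = 0.0016/579 = 2.76×10^-6
Haaland: f = 0.01168
h_f = f(L/D)V²/(2g) = 0.01168·(290/0.579)·3.912²/(2·9.81) = 4.562 m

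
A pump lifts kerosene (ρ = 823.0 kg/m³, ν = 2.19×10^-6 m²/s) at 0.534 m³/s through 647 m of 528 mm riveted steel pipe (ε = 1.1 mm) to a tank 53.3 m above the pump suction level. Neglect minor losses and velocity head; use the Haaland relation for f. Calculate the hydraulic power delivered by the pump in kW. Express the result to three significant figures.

V = 4Q/(πD²) = 2.439 m/s; Re = 5.88×10^5; ε/D = 0.00208; f = 0.02399
h_f = f(L/D)V²/2g = 8.912 m
Total head H = z + h_f = 53.3 + 8.912 = 62.21 m
P_hyd = ρgQH = 823.0·9.81·0.534·62.21 = 268.2 kW

P_hyd ≈ 268 kW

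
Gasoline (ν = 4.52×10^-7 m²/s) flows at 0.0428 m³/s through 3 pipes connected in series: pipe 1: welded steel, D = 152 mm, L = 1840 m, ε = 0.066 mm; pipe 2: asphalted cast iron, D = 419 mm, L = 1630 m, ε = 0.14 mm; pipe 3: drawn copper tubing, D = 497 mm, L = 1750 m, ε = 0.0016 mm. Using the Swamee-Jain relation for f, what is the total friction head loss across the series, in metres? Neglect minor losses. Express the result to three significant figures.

Pipe 1: V = 2.359 m/s, Re = 7.93×10^5, ε/D = 4.34×10^-4, f = 0.01698, h_1 = f(L/D)V²/2g = 58.28 m
Pipe 2: V = 0.3104 m/s, Re = 2.88×10^5, ε/D = 3.34×10^-4, f = 0.01736, h_2 = f(L/D)V²/2g = 0.3317 m
Pipe 3: V = 0.2206 m/s, Re = 2.43×10^5, ε/D = 3.22×10^-6, f = 0.01500, h_3 = f(L/D)V²/2g = 0.1310 m
Series → Q common, losses add: H = Σh = 58.74 m

H ≈ 58.7 m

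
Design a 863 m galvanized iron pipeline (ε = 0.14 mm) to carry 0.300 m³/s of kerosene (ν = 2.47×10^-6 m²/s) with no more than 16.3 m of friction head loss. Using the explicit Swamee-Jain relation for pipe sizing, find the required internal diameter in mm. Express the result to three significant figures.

Swamee-Jain (Type III): D = 0.66·[ε^1.25·(LQ²/(gh_f))^4.75 + ν·Q^9.4·(L/(gh_f))^5.2]^0.04
LQ²/(gh_f) = 0.4857; L/(gh_f) = 5.397
Term 1 = ε^1.25·(…)^4.75 = 4.93×10^-7; Term 2 = ν·Q^9.4·(…)^5.2 = 1.93×10^-7
D = 0.66·(4.93×10^-7 + 1.93×10^-7)^0.04 = 0.3741 m = 374 mm
Check: V = 2.73 m/s, Re = 4.13×10^5, f = 0.01714, h_f = 15.0 m ≈ 16.3 m ✓

D ≈ 374 mm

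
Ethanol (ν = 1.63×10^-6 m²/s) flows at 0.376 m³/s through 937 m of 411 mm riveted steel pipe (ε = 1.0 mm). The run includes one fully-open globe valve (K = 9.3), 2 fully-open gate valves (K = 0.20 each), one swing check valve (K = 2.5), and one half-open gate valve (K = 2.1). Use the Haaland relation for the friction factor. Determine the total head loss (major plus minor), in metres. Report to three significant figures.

H_L ≈ 29.1 m

V = 4Q/(πD²) = 2.834 m/s; V²/2g = 0.4094 m
Re = 7.15×10^5, ε/D = 0.00243 → f = 0.02494 (Haaland)
Major: h_f = f(L/D)·V²/2g = 0.02494·2280·0.4094 = 23.27 m
Minor: ΣK = 14.3; h_m = ΣK·V²/2g = 5.854 m
Total H_L = 23.27 + 5.854 = 29.13 m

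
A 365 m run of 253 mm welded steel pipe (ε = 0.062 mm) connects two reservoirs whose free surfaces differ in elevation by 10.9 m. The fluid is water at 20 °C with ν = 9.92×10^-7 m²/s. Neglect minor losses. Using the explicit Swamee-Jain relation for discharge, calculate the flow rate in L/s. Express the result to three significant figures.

Q ≈ 156 L/s

Swamee-Jain (Type II): Q = -0.965·√(gD⁵h_f/L)·ln[ε/(3.7D) + √(3.17ν²L/(gD³h_f))]
√(gD⁵h_f/L) = √(9.81·0.253⁵·10.9/365) = 0.01743
ε/(3.7D) = 6.62×10^-5; √(3.17ν²L/(gD³h_f)) = 2.56×10^-5
Q = -0.965·0.01743·ln(9.187×10^-5) = 0.1563 m³/s
Check: V = 3.11 m/s, Re = 7.93×10^5, f = 0.01543, h_f = 11.0 m ≈ 10.9 m ✓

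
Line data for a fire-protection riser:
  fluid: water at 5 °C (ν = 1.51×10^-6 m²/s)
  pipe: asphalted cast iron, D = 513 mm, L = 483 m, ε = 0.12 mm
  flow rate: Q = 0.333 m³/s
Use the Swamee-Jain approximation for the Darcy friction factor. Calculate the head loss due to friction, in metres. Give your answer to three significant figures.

V = 4Q/(πD²) = 4·0.333/(π·0.513²) = 1.611 m/s
Re = VD/ν = 1.611·0.513/1.51×10^-6 = 5.47×10^5 → turbulent
ε/D = 0.12/513 = 2.34×10^-4
Swamee-Jain: f = 0.01571
h_f = f(L/D)V²/(2g) = 0.01571·(483/0.513)·1.611²/(2·9.81) = 1.957 m

h_f ≈ 1.96 m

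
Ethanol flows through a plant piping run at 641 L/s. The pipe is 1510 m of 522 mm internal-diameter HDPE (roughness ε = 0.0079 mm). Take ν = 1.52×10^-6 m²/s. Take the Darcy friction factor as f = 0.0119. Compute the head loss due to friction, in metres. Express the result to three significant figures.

h_f ≈ 15.7 m

V = 4Q/(πD²) = 4·0.641/(π·0.522²) = 2.995 m/s
h_f = f(L/D)V²/(2g) = 0.01190·(1510/0.522)·2.995²/(2·9.81) = 15.74 m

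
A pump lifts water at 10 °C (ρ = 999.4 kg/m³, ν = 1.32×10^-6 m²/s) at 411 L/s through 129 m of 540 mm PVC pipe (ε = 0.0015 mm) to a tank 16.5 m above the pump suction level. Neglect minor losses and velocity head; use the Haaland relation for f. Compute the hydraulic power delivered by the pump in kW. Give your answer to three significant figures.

V = 4Q/(πD²) = 1.795 m/s; Re = 7.34×10^5; ε/D = 2.78×10^-6; f = 0.01225
h_f = f(L/D)V²/2g = 0.4803 m
Total head H = z + h_f = 16.5 + 0.4803 = 16.98 m
P_hyd = ρgQH = 999.4·9.81·0.411·16.98 = 68.42 kW

P_hyd ≈ 68.4 kW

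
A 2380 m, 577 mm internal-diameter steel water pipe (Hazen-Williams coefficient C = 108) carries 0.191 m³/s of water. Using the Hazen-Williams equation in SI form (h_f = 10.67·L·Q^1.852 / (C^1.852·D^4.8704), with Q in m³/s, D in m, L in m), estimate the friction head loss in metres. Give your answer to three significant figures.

h_f ≈ 2.95 m

h_f = 10.67·2380·0.191^1.852 / (108^1.852·0.577^4.8704) = 2.954 m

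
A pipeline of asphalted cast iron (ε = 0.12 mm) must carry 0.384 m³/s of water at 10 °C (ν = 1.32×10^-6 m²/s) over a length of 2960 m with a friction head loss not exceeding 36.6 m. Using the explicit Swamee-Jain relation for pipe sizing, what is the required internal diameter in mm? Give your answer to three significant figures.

Swamee-Jain (Type III): D = 0.66·[ε^1.25·(LQ²/(gh_f))^4.75 + ν·Q^9.4·(L/(gh_f))^5.2]^0.04
LQ²/(gh_f) = 1.216; L/(gh_f) = 8.244
Term 1 = ε^1.25·(…)^4.75 = 3.18×10^-5; Term 2 = ν·Q^9.4·(…)^5.2 = 9.49×10^-6
D = 0.66·(3.18×10^-5 + 9.49×10^-6)^0.04 = 0.4407 m = 441 mm
Check: V = 2.52 m/s, Re = 8.40×10^5, f = 0.01564, h_f = 33.9 m ≈ 36.6 m ✓

D ≈ 441 mm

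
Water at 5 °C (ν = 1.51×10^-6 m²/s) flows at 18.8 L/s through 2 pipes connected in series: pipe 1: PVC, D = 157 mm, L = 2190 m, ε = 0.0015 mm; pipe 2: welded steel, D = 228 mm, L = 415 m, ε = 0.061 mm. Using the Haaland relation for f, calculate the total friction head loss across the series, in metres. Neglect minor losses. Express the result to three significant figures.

Pipe 1: V = 0.9711 m/s, Re = 1.01×10^5, ε/D = 9.55×10^-6, f = 0.01782, h_1 = f(L/D)V²/2g = 11.95 m
Pipe 2: V = 0.4605 m/s, Re = 6.95×10^4, ε/D = 2.68×10^-4, f = 0.02024, h_2 = f(L/D)V²/2g = 0.3982 m
Series → Q common, losses add: H = Σh = 12.35 m

H ≈ 12.3 m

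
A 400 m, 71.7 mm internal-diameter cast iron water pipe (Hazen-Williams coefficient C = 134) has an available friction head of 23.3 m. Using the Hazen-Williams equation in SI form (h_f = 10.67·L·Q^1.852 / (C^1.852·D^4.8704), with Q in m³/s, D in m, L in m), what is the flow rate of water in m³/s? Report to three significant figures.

Rearranging: Q = [h_f·C^1.852·D^4.8704 / (10.67·L)]^(1/1.852)
Q = [23.3·134^1.852·0.0717^4.8704 / (10.67·400)]^0.540 = 0.007861 m³/s

Q ≈ 0.00786 m³/s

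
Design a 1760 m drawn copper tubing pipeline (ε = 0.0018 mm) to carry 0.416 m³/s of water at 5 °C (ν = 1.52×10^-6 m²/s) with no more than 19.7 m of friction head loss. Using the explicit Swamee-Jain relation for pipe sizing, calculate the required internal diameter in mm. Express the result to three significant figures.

Swamee-Jain (Type III): D = 0.66·[ε^1.25·(LQ²/(gh_f))^4.75 + ν·Q^9.4·(L/(gh_f))^5.2]^0.04
LQ²/(gh_f) = 1.576; L/(gh_f) = 9.107
Term 1 = ε^1.25·(…)^4.75 = 5.72×10^-7; Term 2 = ν·Q^9.4·(…)^5.2 = 3.89×10^-5
D = 0.66·(5.72×10^-7 + 3.89×10^-5)^0.04 = 0.4399 m = 440 mm
Check: V = 2.74 m/s, Re = 7.92×10^5, f = 0.01217, h_f = 18.6 m ≈ 19.7 m ✓

D ≈ 440 mm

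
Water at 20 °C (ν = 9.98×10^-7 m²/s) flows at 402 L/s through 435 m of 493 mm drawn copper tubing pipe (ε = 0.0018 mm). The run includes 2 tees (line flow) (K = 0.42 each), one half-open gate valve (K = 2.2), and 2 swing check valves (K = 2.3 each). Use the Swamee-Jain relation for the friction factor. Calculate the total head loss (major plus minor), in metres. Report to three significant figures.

H_L ≈ 4.05 m

V = 4Q/(πD²) = 2.106 m/s; V²/2g = 0.2260 m
Re = 1.04×10^6, ε/D = 3.65×10^-6 → f = 0.01162 (Swamee-Jain)
Major: h_f = f(L/D)·V²/2g = 0.01162·882.4·0.2260 = 2.318 m
Minor: ΣK = 7.64; h_m = ΣK·V²/2g = 1.727 m
Total H_L = 2.318 + 1.727 = 4.045 m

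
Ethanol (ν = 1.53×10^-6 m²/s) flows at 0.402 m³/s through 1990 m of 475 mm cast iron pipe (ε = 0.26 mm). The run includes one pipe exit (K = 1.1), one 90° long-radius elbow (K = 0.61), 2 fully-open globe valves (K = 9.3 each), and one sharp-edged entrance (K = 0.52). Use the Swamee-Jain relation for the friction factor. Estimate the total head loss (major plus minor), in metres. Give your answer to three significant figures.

H_L ≈ 25.0 m

V = 4Q/(πD²) = 2.269 m/s; V²/2g = 0.2623 m
Re = 7.04×10^5, ε/D = 5.47×10^-4 → f = 0.01781 (Swamee-Jain)
Major: h_f = f(L/D)·V²/2g = 0.01781·4189·0.2623 = 19.57 m
Minor: ΣK = 20.8; h_m = ΣK·V²/2g = 5.464 m
Total H_L = 19.57 + 5.464 = 25.04 m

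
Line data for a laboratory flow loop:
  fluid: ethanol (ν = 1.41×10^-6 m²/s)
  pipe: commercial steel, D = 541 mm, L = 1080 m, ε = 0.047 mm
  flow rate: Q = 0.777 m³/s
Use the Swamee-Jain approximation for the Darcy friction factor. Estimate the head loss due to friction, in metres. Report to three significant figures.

h_f ≈ 15.1 m

V = 4Q/(πD²) = 4·0.777/(π·0.541²) = 3.380 m/s
Re = VD/ν = 3.380·0.541/1.41×10^-6 = 1.30×10^6 → turbulent
ε/D = 0.047/541 = 8.69×10^-5
Swamee-Jain: f = 0.01302
h_f = f(L/D)V²/(2g) = 0.01302·(1080/0.541)·3.380²/(2·9.81) = 15.14 m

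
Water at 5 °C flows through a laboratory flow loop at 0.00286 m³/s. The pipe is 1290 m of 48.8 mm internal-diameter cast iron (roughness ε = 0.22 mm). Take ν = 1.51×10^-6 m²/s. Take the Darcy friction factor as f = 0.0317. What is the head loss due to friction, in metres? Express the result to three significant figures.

V = 4Q/(πD²) = 4·0.00286/(π·0.0488²) = 1.529 m/s
h_f = f(L/D)V²/(2g) = 0.03170·(1290/0.0488)·1.529²/(2·9.81) = 99.86 m

h_f ≈ 99.9 m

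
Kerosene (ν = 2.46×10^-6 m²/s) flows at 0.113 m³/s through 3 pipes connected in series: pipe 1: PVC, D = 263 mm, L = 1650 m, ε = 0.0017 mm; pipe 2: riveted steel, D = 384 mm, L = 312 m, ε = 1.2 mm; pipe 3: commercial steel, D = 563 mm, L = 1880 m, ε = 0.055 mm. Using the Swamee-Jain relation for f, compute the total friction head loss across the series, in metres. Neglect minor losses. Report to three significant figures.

H ≈ 22.9 m

Pipe 1: V = 2.080 m/s, Re = 2.22×10^5, ε/D = 6.46×10^-6, f = 0.01528, h_1 = f(L/D)V²/2g = 21.14 m
Pipe 2: V = 0.9757 m/s, Re = 1.52×10^5, ε/D = 0.00312, f = 0.02753, h_2 = f(L/D)V²/2g = 1.085 m
Pipe 3: V = 0.4539 m/s, Re = 1.04×10^5, ε/D = 9.77×10^-5, f = 0.01831, h_3 = f(L/D)V²/2g = 0.6421 m
Series → Q common, losses add: H = Σh = 22.87 m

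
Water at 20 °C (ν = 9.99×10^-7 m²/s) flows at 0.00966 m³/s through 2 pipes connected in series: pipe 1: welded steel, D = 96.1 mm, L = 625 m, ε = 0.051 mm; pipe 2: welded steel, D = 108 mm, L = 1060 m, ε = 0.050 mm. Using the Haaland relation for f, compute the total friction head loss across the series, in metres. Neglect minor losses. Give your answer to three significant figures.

Pipe 1: V = 1.332 m/s, Re = 1.28×10^5, ε/D = 5.31×10^-4, f = 0.01962, h_1 = f(L/D)V²/2g = 11.53 m
Pipe 2: V = 1.054 m/s, Re = 1.14×10^5, ε/D = 4.63×10^-4, f = 0.01958, h_2 = f(L/D)V²/2g = 10.89 m
Series → Q common, losses add: H = Σh = 22.43 m

H ≈ 22.4 m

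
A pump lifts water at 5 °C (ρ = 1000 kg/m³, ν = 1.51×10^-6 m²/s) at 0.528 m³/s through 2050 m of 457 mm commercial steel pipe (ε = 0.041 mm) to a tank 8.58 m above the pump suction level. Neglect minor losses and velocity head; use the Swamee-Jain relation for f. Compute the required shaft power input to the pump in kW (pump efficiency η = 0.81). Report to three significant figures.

P_shaft ≈ 258 kW

V = 4Q/(πD²) = 3.219 m/s; Re = 9.74×10^5; ε/D = 8.97×10^-5; f = 0.01338
h_f = f(L/D)V²/2g = 31.71 m
Total head H = z + h_f = 8.58 + 31.71 = 40.29 m
P_hyd = ρgQH = 1000·9.81·0.528·40.29 = 208.7 kW
P_shaft = P_hyd/η = 208.7/0.81 = 257.6 kW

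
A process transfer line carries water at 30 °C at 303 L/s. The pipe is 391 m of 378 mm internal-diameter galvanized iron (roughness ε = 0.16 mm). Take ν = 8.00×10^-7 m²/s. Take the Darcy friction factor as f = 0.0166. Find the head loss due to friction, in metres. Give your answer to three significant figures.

h_f ≈ 6.38 m

V = 4Q/(πD²) = 4·0.303/(π·0.378²) = 2.700 m/s
h_f = f(L/D)V²/(2g) = 0.01660·(391/0.378)·2.700²/(2·9.81) = 6.380 m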